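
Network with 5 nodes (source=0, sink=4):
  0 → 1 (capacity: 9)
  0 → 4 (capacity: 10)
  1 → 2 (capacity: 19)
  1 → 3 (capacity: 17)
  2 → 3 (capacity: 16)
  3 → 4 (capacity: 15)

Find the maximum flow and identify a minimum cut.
Max flow = 19, Min cut edges: (0,1), (0,4)

Maximum flow: 19
Minimum cut: (0,1), (0,4)
Partition: S = [0], T = [1, 2, 3, 4]

Max-flow min-cut theorem verified: both equal 19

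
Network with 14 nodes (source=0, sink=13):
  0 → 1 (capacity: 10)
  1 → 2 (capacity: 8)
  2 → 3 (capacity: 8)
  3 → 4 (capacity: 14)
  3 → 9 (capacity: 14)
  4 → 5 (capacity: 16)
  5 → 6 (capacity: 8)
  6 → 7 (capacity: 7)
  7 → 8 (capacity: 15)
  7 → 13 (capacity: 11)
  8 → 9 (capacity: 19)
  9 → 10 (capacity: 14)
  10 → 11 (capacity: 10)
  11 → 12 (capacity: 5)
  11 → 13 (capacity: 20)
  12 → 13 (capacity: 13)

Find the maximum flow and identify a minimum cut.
Max flow = 8, Min cut edges: (2,3)

Maximum flow: 8
Minimum cut: (2,3)
Partition: S = [0, 1, 2], T = [3, 4, 5, 6, 7, 8, 9, 10, 11, 12, 13]

Max-flow min-cut theorem verified: both equal 8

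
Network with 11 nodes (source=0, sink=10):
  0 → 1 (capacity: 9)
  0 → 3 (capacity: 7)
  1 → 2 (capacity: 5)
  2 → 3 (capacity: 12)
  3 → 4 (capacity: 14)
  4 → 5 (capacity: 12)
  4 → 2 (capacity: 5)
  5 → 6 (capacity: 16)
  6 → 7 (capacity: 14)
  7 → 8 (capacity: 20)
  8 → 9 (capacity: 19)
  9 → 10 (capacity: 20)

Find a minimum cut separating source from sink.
Min cut value = 12, edges: (4,5)

Min cut value: 12
Partition: S = [0, 1, 2, 3, 4], T = [5, 6, 7, 8, 9, 10]
Cut edges: (4,5)

By max-flow min-cut theorem, max flow = min cut = 12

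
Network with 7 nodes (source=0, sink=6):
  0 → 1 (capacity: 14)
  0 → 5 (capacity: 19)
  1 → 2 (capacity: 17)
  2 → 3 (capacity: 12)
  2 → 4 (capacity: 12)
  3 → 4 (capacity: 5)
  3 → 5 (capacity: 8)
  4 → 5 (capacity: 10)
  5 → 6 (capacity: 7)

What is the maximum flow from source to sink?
Maximum flow = 7

Max flow: 7

Flow assignment:
  0 → 1: 7/14
  1 → 2: 7/17
  2 → 3: 5/12
  2 → 4: 2/12
  3 → 4: 4/5
  3 → 5: 1/8
  4 → 5: 6/10
  5 → 6: 7/7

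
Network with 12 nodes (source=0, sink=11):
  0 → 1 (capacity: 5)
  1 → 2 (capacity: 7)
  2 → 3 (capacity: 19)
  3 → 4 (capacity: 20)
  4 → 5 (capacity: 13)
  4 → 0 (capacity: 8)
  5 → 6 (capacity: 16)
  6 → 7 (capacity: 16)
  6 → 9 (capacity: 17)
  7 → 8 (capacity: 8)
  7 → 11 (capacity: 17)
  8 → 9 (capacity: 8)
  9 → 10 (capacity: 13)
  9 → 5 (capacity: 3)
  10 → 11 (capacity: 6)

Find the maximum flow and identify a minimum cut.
Max flow = 5, Min cut edges: (0,1)

Maximum flow: 5
Minimum cut: (0,1)
Partition: S = [0], T = [1, 2, 3, 4, 5, 6, 7, 8, 9, 10, 11]

Max-flow min-cut theorem verified: both equal 5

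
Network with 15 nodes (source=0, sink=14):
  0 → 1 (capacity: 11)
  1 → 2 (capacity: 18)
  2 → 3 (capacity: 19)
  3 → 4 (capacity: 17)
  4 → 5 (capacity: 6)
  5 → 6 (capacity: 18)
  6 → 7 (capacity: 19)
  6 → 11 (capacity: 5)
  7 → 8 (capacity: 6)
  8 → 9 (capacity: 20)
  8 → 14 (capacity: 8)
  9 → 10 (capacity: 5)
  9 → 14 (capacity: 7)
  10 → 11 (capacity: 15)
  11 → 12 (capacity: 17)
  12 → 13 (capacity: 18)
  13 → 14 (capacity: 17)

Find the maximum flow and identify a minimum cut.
Max flow = 6, Min cut edges: (4,5)

Maximum flow: 6
Minimum cut: (4,5)
Partition: S = [0, 1, 2, 3, 4], T = [5, 6, 7, 8, 9, 10, 11, 12, 13, 14]

Max-flow min-cut theorem verified: both equal 6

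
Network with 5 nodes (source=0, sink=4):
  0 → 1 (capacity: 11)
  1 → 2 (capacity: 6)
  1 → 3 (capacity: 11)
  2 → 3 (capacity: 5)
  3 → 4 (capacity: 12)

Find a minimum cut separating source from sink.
Min cut value = 11, edges: (0,1)

Min cut value: 11
Partition: S = [0], T = [1, 2, 3, 4]
Cut edges: (0,1)

By max-flow min-cut theorem, max flow = min cut = 11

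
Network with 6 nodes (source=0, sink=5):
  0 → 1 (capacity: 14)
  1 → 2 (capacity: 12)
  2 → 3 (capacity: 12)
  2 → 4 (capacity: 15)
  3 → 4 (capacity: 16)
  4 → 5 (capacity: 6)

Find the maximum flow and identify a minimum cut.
Max flow = 6, Min cut edges: (4,5)

Maximum flow: 6
Minimum cut: (4,5)
Partition: S = [0, 1, 2, 3, 4], T = [5]

Max-flow min-cut theorem verified: both equal 6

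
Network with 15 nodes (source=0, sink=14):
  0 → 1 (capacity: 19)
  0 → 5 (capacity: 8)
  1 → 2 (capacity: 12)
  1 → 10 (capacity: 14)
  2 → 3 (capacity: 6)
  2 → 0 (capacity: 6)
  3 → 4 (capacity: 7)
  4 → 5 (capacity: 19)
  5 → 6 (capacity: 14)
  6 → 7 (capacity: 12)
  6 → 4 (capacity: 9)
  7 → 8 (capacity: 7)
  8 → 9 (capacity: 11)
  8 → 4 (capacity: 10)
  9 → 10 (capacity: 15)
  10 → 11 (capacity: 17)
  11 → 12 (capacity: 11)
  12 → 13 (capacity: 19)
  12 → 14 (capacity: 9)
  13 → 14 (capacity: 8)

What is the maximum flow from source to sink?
Maximum flow = 11

Max flow: 11

Flow assignment:
  0 → 1: 4/19
  0 → 5: 7/8
  1 → 10: 4/14
  5 → 6: 7/14
  6 → 7: 7/12
  7 → 8: 7/7
  8 → 9: 7/11
  9 → 10: 7/15
  10 → 11: 11/17
  11 → 12: 11/11
  12 → 13: 2/19
  12 → 14: 9/9
  13 → 14: 2/8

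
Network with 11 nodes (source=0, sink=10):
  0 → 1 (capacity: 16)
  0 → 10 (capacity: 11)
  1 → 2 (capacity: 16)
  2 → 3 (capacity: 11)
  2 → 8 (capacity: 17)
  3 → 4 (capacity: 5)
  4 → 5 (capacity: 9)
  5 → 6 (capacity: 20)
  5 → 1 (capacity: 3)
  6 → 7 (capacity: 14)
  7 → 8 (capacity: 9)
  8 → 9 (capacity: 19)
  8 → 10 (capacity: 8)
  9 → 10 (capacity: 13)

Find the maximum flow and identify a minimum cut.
Max flow = 27, Min cut edges: (0,10), (1,2)

Maximum flow: 27
Minimum cut: (0,10), (1,2)
Partition: S = [0, 1], T = [2, 3, 4, 5, 6, 7, 8, 9, 10]

Max-flow min-cut theorem verified: both equal 27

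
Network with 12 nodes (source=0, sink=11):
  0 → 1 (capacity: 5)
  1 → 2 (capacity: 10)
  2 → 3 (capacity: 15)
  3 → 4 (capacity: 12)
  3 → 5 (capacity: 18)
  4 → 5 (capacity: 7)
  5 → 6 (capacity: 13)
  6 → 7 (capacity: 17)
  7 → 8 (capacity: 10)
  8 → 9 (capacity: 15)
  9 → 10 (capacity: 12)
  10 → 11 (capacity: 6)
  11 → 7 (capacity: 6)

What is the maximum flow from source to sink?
Maximum flow = 5

Max flow: 5

Flow assignment:
  0 → 1: 5/5
  1 → 2: 5/10
  2 → 3: 5/15
  3 → 5: 5/18
  5 → 6: 5/13
  6 → 7: 5/17
  7 → 8: 5/10
  8 → 9: 5/15
  9 → 10: 5/12
  10 → 11: 5/6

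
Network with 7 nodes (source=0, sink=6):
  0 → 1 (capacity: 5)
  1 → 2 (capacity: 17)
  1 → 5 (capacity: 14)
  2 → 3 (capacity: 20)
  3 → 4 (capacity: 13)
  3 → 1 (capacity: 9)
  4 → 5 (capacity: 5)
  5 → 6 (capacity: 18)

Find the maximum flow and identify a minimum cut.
Max flow = 5, Min cut edges: (0,1)

Maximum flow: 5
Minimum cut: (0,1)
Partition: S = [0], T = [1, 2, 3, 4, 5, 6]

Max-flow min-cut theorem verified: both equal 5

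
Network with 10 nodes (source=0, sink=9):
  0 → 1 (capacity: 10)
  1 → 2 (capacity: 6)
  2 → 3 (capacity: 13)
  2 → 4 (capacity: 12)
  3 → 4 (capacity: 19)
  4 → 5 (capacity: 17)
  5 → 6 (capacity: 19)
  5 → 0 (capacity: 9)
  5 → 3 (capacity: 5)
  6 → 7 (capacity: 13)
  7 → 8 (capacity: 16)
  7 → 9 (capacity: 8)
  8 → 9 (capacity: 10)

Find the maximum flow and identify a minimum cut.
Max flow = 6, Min cut edges: (1,2)

Maximum flow: 6
Minimum cut: (1,2)
Partition: S = [0, 1], T = [2, 3, 4, 5, 6, 7, 8, 9]

Max-flow min-cut theorem verified: both equal 6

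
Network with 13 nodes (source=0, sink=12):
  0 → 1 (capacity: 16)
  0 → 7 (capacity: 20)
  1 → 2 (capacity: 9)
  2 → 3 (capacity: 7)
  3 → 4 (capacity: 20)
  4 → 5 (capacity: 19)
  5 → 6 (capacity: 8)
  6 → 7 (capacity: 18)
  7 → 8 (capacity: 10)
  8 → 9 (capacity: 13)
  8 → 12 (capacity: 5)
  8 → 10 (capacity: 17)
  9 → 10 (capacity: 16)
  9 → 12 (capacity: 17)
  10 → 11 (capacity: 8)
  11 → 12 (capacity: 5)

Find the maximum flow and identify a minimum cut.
Max flow = 10, Min cut edges: (7,8)

Maximum flow: 10
Minimum cut: (7,8)
Partition: S = [0, 1, 2, 3, 4, 5, 6, 7], T = [8, 9, 10, 11, 12]

Max-flow min-cut theorem verified: both equal 10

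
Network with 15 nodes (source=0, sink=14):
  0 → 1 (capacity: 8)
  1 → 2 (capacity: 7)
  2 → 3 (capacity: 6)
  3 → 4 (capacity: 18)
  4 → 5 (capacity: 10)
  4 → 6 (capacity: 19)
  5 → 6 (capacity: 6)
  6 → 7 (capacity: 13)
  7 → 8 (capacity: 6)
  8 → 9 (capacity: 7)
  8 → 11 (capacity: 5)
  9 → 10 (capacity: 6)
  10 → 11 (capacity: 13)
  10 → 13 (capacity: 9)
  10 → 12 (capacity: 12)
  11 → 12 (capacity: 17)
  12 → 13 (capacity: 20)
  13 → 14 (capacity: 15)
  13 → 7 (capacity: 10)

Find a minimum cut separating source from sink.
Min cut value = 6, edges: (7,8)

Min cut value: 6
Partition: S = [0, 1, 2, 3, 4, 5, 6, 7], T = [8, 9, 10, 11, 12, 13, 14]
Cut edges: (7,8)

By max-flow min-cut theorem, max flow = min cut = 6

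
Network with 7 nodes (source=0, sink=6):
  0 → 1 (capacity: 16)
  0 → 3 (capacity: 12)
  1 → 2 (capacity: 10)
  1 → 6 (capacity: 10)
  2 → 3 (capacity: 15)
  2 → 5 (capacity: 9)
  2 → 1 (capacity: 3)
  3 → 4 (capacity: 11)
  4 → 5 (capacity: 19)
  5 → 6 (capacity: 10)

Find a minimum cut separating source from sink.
Min cut value = 20, edges: (1,6), (5,6)

Min cut value: 20
Partition: S = [0, 1, 2, 3, 4, 5], T = [6]
Cut edges: (1,6), (5,6)

By max-flow min-cut theorem, max flow = min cut = 20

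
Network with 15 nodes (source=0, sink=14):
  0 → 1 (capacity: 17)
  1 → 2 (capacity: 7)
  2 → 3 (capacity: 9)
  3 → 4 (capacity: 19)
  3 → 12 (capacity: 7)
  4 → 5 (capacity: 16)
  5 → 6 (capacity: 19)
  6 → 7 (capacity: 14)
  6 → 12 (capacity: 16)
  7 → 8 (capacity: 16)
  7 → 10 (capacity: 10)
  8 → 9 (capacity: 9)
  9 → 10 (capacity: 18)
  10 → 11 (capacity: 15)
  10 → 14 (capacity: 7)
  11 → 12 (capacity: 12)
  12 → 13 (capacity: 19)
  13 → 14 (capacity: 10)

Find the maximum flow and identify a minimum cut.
Max flow = 7, Min cut edges: (1,2)

Maximum flow: 7
Minimum cut: (1,2)
Partition: S = [0, 1], T = [2, 3, 4, 5, 6, 7, 8, 9, 10, 11, 12, 13, 14]

Max-flow min-cut theorem verified: both equal 7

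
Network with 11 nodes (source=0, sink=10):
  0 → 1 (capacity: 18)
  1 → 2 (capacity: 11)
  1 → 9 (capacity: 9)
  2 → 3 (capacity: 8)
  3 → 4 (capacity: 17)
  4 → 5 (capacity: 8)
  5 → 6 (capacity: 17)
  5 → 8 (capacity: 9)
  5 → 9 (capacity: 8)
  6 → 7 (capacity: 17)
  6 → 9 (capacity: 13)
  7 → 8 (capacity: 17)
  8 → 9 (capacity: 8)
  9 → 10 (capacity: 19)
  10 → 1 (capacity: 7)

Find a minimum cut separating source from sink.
Min cut value = 17, edges: (1,9), (4,5)

Min cut value: 17
Partition: S = [0, 1, 2, 3, 4], T = [5, 6, 7, 8, 9, 10]
Cut edges: (1,9), (4,5)

By max-flow min-cut theorem, max flow = min cut = 17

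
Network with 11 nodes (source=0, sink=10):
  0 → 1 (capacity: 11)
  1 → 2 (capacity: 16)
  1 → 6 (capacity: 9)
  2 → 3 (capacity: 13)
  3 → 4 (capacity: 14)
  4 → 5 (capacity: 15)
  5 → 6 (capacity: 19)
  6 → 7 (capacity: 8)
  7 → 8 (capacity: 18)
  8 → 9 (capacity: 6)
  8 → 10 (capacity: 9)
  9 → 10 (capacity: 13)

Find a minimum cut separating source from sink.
Min cut value = 8, edges: (6,7)

Min cut value: 8
Partition: S = [0, 1, 2, 3, 4, 5, 6], T = [7, 8, 9, 10]
Cut edges: (6,7)

By max-flow min-cut theorem, max flow = min cut = 8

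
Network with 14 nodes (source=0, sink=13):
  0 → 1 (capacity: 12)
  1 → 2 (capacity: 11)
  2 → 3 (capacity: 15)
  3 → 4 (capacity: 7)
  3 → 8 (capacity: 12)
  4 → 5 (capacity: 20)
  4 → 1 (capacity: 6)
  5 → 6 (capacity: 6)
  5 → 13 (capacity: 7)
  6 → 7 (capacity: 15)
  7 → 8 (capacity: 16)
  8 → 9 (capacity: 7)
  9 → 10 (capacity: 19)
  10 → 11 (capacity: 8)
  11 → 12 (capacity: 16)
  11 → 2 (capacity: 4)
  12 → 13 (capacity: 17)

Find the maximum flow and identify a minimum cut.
Max flow = 11, Min cut edges: (1,2)

Maximum flow: 11
Minimum cut: (1,2)
Partition: S = [0, 1], T = [2, 3, 4, 5, 6, 7, 8, 9, 10, 11, 12, 13]

Max-flow min-cut theorem verified: both equal 11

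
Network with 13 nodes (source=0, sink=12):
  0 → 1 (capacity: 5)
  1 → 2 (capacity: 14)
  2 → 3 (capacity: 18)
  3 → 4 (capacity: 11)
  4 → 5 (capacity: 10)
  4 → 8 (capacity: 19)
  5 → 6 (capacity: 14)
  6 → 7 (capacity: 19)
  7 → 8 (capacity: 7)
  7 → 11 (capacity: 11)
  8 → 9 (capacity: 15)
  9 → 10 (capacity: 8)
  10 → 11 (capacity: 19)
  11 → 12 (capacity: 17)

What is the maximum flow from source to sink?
Maximum flow = 5

Max flow: 5

Flow assignment:
  0 → 1: 5/5
  1 → 2: 5/14
  2 → 3: 5/18
  3 → 4: 5/11
  4 → 5: 5/10
  5 → 6: 5/14
  6 → 7: 5/19
  7 → 11: 5/11
  11 → 12: 5/17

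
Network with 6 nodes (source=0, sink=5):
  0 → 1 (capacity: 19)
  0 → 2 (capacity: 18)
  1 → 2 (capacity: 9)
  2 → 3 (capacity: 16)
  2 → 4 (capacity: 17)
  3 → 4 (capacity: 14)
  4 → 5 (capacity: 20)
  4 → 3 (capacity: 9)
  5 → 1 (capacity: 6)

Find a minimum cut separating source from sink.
Min cut value = 20, edges: (4,5)

Min cut value: 20
Partition: S = [0, 1, 2, 3, 4], T = [5]
Cut edges: (4,5)

By max-flow min-cut theorem, max flow = min cut = 20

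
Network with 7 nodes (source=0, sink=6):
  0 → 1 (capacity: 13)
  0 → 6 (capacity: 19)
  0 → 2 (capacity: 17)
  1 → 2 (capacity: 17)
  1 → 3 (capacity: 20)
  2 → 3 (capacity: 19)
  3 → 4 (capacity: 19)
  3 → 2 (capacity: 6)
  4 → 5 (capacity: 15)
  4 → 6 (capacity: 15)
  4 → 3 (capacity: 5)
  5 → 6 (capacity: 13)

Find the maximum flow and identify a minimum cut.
Max flow = 38, Min cut edges: (0,6), (3,4)

Maximum flow: 38
Minimum cut: (0,6), (3,4)
Partition: S = [0, 1, 2, 3], T = [4, 5, 6]

Max-flow min-cut theorem verified: both equal 38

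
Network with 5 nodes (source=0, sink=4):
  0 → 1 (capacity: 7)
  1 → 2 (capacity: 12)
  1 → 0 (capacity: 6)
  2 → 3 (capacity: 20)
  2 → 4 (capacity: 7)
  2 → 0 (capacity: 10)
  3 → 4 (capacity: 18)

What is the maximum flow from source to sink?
Maximum flow = 7

Max flow: 7

Flow assignment:
  0 → 1: 7/7
  1 → 2: 7/12
  2 → 4: 7/7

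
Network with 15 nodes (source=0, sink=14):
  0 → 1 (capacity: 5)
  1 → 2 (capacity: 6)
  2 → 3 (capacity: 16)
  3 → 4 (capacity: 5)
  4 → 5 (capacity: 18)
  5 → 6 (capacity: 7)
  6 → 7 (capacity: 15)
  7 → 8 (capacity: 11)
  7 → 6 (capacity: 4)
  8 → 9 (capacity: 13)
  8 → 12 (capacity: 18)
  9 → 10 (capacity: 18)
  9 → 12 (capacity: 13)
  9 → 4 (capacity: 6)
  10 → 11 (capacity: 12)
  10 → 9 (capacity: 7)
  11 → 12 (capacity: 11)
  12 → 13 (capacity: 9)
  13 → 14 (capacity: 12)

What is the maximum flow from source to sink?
Maximum flow = 5

Max flow: 5

Flow assignment:
  0 → 1: 5/5
  1 → 2: 5/6
  2 → 3: 5/16
  3 → 4: 5/5
  4 → 5: 5/18
  5 → 6: 5/7
  6 → 7: 5/15
  7 → 8: 5/11
  8 → 12: 5/18
  12 → 13: 5/9
  13 → 14: 5/12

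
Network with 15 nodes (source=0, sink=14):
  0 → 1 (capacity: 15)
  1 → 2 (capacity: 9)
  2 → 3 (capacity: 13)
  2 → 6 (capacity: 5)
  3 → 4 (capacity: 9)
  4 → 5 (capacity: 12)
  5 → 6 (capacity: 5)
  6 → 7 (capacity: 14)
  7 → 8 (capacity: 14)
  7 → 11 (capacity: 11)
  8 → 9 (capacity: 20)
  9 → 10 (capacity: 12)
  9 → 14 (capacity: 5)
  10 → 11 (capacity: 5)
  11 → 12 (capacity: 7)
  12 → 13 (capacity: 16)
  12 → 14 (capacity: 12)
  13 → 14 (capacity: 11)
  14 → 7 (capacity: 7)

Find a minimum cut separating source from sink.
Min cut value = 9, edges: (1,2)

Min cut value: 9
Partition: S = [0, 1], T = [2, 3, 4, 5, 6, 7, 8, 9, 10, 11, 12, 13, 14]
Cut edges: (1,2)

By max-flow min-cut theorem, max flow = min cut = 9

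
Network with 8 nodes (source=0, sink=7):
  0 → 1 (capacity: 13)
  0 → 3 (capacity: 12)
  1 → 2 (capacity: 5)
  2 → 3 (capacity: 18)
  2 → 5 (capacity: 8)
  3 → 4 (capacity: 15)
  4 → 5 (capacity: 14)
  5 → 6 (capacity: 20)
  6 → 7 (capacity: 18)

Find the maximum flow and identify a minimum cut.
Max flow = 17, Min cut edges: (0,3), (1,2)

Maximum flow: 17
Minimum cut: (0,3), (1,2)
Partition: S = [0, 1], T = [2, 3, 4, 5, 6, 7]

Max-flow min-cut theorem verified: both equal 17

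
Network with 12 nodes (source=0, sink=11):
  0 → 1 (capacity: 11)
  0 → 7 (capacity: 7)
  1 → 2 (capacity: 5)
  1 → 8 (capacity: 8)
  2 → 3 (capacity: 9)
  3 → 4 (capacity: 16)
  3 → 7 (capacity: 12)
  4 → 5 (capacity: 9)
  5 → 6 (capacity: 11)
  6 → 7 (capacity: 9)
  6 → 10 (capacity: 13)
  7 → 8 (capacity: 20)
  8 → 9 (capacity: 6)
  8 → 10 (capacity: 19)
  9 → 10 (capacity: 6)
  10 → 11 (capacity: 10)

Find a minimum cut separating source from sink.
Min cut value = 10, edges: (10,11)

Min cut value: 10
Partition: S = [0, 1, 2, 3, 4, 5, 6, 7, 8, 9, 10], T = [11]
Cut edges: (10,11)

By max-flow min-cut theorem, max flow = min cut = 10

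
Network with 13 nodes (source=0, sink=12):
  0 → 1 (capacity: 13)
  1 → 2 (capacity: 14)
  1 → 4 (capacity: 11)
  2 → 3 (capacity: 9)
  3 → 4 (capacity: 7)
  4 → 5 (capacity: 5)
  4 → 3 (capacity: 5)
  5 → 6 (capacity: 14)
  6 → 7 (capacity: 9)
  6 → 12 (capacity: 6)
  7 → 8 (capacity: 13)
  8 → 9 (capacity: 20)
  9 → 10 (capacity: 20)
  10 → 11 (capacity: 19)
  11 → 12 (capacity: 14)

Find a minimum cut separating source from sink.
Min cut value = 5, edges: (4,5)

Min cut value: 5
Partition: S = [0, 1, 2, 3, 4], T = [5, 6, 7, 8, 9, 10, 11, 12]
Cut edges: (4,5)

By max-flow min-cut theorem, max flow = min cut = 5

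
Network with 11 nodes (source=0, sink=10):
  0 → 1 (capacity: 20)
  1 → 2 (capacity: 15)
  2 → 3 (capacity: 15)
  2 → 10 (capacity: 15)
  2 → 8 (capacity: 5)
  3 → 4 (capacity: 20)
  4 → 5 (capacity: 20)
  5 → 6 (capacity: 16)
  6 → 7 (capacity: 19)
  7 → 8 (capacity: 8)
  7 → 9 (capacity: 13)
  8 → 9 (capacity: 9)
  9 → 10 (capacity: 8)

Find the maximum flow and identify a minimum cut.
Max flow = 15, Min cut edges: (1,2)

Maximum flow: 15
Minimum cut: (1,2)
Partition: S = [0, 1], T = [2, 3, 4, 5, 6, 7, 8, 9, 10]

Max-flow min-cut theorem verified: both equal 15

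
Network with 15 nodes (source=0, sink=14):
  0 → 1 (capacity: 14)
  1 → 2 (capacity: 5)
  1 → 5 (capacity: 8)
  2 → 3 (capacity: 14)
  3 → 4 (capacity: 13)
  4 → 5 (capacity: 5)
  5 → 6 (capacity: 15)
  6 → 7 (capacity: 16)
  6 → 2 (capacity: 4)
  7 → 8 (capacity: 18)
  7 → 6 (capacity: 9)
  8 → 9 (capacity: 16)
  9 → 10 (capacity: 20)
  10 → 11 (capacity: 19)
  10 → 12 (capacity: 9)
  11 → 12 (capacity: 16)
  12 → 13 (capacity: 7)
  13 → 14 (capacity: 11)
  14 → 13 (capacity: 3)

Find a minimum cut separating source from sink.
Min cut value = 7, edges: (12,13)

Min cut value: 7
Partition: S = [0, 1, 2, 3, 4, 5, 6, 7, 8, 9, 10, 11, 12], T = [13, 14]
Cut edges: (12,13)

By max-flow min-cut theorem, max flow = min cut = 7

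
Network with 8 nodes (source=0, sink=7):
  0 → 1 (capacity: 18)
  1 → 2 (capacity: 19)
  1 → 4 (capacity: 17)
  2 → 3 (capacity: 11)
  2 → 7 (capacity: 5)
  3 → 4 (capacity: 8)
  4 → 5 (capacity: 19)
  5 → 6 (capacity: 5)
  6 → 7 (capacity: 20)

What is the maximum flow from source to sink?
Maximum flow = 10

Max flow: 10

Flow assignment:
  0 → 1: 10/18
  1 → 2: 5/19
  1 → 4: 5/17
  2 → 7: 5/5
  4 → 5: 5/19
  5 → 6: 5/5
  6 → 7: 5/20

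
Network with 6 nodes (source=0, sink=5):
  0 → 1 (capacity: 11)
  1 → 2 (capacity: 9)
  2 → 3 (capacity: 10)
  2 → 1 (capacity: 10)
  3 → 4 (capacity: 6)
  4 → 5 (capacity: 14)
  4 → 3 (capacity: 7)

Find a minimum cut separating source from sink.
Min cut value = 6, edges: (3,4)

Min cut value: 6
Partition: S = [0, 1, 2, 3], T = [4, 5]
Cut edges: (3,4)

By max-flow min-cut theorem, max flow = min cut = 6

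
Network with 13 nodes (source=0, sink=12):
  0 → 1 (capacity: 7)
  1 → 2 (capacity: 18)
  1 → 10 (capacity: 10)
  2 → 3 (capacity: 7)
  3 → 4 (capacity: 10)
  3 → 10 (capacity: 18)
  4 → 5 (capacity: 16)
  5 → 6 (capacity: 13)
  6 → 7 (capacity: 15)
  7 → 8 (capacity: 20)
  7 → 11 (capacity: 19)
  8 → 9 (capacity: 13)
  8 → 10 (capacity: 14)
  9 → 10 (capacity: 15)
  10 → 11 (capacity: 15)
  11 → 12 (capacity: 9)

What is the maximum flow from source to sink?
Maximum flow = 7

Max flow: 7

Flow assignment:
  0 → 1: 7/7
  1 → 10: 7/10
  10 → 11: 7/15
  11 → 12: 7/9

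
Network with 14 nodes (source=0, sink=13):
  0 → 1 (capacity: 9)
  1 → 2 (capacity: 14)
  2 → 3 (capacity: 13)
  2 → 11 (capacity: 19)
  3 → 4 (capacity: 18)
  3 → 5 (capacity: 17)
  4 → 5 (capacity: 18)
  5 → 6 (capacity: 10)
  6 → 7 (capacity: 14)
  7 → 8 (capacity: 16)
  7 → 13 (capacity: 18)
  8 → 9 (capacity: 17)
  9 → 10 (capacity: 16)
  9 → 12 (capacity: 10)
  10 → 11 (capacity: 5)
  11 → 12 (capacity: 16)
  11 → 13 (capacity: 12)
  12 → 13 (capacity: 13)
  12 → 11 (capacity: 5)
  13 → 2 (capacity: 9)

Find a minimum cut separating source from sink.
Min cut value = 9, edges: (0,1)

Min cut value: 9
Partition: S = [0], T = [1, 2, 3, 4, 5, 6, 7, 8, 9, 10, 11, 12, 13]
Cut edges: (0,1)

By max-flow min-cut theorem, max flow = min cut = 9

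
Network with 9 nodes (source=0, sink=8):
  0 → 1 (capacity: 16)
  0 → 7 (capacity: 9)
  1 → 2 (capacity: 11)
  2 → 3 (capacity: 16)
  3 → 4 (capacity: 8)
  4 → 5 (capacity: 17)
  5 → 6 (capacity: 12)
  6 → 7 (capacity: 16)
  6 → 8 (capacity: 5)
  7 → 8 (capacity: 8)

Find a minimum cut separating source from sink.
Min cut value = 13, edges: (6,8), (7,8)

Min cut value: 13
Partition: S = [0, 1, 2, 3, 4, 5, 6, 7], T = [8]
Cut edges: (6,8), (7,8)

By max-flow min-cut theorem, max flow = min cut = 13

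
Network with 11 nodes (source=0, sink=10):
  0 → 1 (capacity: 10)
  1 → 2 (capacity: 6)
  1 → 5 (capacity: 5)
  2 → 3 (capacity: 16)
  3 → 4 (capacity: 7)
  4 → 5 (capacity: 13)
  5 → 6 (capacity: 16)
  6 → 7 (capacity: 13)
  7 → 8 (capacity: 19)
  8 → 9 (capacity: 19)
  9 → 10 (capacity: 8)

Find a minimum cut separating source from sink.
Min cut value = 8, edges: (9,10)

Min cut value: 8
Partition: S = [0, 1, 2, 3, 4, 5, 6, 7, 8, 9], T = [10]
Cut edges: (9,10)

By max-flow min-cut theorem, max flow = min cut = 8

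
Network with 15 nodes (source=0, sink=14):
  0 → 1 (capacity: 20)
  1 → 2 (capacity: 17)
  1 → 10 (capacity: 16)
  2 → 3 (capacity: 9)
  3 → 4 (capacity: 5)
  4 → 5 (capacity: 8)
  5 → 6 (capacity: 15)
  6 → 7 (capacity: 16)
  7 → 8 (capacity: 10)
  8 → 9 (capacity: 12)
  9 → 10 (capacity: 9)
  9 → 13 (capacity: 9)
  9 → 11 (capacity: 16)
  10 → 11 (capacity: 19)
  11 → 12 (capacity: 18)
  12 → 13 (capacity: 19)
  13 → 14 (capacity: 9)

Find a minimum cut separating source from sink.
Min cut value = 9, edges: (13,14)

Min cut value: 9
Partition: S = [0, 1, 2, 3, 4, 5, 6, 7, 8, 9, 10, 11, 12, 13], T = [14]
Cut edges: (13,14)

By max-flow min-cut theorem, max flow = min cut = 9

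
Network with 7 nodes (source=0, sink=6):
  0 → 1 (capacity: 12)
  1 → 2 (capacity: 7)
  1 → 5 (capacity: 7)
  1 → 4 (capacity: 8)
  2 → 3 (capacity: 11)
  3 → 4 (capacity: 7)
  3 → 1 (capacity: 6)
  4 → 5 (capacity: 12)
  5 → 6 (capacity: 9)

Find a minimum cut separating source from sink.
Min cut value = 9, edges: (5,6)

Min cut value: 9
Partition: S = [0, 1, 2, 3, 4, 5], T = [6]
Cut edges: (5,6)

By max-flow min-cut theorem, max flow = min cut = 9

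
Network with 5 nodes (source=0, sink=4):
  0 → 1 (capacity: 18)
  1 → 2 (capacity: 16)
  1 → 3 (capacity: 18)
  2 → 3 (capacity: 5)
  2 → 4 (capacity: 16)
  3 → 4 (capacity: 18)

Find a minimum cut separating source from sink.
Min cut value = 18, edges: (0,1)

Min cut value: 18
Partition: S = [0], T = [1, 2, 3, 4]
Cut edges: (0,1)

By max-flow min-cut theorem, max flow = min cut = 18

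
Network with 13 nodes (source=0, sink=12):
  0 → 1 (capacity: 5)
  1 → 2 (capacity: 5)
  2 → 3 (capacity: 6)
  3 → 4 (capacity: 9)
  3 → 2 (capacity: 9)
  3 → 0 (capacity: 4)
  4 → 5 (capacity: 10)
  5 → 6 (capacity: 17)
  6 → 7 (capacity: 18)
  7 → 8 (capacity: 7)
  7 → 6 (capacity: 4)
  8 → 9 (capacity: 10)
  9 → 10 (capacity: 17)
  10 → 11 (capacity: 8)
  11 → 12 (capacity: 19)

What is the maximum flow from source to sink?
Maximum flow = 5

Max flow: 5

Flow assignment:
  0 → 1: 5/5
  1 → 2: 5/5
  2 → 3: 5/6
  3 → 4: 5/9
  4 → 5: 5/10
  5 → 6: 5/17
  6 → 7: 5/18
  7 → 8: 5/7
  8 → 9: 5/10
  9 → 10: 5/17
  10 → 11: 5/8
  11 → 12: 5/19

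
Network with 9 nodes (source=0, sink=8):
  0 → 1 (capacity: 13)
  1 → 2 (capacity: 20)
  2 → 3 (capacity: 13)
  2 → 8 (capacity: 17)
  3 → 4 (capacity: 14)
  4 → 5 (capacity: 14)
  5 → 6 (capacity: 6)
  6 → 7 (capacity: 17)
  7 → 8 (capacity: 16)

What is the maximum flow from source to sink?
Maximum flow = 13

Max flow: 13

Flow assignment:
  0 → 1: 13/13
  1 → 2: 13/20
  2 → 8: 13/17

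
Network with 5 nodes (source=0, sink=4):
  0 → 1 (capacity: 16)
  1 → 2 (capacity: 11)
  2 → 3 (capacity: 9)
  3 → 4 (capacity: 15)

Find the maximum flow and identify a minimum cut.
Max flow = 9, Min cut edges: (2,3)

Maximum flow: 9
Minimum cut: (2,3)
Partition: S = [0, 1, 2], T = [3, 4]

Max-flow min-cut theorem verified: both equal 9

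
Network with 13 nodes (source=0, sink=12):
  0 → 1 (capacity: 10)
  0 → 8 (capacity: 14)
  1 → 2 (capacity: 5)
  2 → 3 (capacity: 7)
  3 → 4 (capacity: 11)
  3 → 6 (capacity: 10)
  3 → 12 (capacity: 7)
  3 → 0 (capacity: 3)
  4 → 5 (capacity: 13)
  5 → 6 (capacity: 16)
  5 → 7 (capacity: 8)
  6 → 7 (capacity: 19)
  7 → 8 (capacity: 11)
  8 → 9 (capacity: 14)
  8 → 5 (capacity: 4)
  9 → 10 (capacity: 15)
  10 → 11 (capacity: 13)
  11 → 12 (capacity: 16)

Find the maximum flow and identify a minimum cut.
Max flow = 18, Min cut edges: (1,2), (10,11)

Maximum flow: 18
Minimum cut: (1,2), (10,11)
Partition: S = [0, 1, 4, 5, 6, 7, 8, 9, 10], T = [2, 3, 11, 12]

Max-flow min-cut theorem verified: both equal 18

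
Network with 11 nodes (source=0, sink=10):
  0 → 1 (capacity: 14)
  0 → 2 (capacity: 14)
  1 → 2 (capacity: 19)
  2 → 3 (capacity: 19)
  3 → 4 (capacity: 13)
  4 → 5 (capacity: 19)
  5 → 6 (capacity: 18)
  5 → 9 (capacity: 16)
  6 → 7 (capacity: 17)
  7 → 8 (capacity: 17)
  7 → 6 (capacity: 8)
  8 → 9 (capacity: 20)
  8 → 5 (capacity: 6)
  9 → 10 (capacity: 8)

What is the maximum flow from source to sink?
Maximum flow = 8

Max flow: 8

Flow assignment:
  0 → 1: 5/14
  0 → 2: 3/14
  1 → 2: 5/19
  2 → 3: 8/19
  3 → 4: 8/13
  4 → 5: 8/19
  5 → 9: 8/16
  9 → 10: 8/8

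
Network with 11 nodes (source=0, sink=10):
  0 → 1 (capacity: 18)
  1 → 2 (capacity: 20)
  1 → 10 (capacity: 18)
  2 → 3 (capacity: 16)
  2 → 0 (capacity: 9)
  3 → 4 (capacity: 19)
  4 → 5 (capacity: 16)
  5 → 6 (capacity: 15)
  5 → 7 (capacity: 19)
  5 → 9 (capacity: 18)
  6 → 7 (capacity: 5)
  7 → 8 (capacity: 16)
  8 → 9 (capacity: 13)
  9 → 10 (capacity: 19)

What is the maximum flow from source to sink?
Maximum flow = 18

Max flow: 18

Flow assignment:
  0 → 1: 18/18
  1 → 10: 18/18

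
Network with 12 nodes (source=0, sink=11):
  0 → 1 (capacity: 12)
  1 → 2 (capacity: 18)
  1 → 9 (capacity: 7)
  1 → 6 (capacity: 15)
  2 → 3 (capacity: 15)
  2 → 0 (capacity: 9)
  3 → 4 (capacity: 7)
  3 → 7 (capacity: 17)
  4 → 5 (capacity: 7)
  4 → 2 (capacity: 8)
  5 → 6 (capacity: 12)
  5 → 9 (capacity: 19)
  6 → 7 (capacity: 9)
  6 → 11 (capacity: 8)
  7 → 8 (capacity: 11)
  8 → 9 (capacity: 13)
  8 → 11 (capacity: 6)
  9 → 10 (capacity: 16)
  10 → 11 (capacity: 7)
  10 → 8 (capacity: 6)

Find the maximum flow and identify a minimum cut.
Max flow = 12, Min cut edges: (0,1)

Maximum flow: 12
Minimum cut: (0,1)
Partition: S = [0], T = [1, 2, 3, 4, 5, 6, 7, 8, 9, 10, 11]

Max-flow min-cut theorem verified: both equal 12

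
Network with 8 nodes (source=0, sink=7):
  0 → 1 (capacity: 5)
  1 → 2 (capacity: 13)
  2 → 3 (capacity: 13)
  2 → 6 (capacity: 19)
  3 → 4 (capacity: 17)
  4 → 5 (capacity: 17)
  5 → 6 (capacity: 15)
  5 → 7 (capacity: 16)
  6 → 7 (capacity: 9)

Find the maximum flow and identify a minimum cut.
Max flow = 5, Min cut edges: (0,1)

Maximum flow: 5
Minimum cut: (0,1)
Partition: S = [0], T = [1, 2, 3, 4, 5, 6, 7]

Max-flow min-cut theorem verified: both equal 5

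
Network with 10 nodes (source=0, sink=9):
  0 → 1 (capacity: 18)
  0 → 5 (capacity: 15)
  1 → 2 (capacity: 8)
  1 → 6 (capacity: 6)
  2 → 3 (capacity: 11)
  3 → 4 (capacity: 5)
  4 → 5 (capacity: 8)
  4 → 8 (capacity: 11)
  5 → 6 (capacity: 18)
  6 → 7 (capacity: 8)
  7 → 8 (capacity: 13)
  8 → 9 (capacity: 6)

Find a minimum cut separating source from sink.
Min cut value = 6, edges: (8,9)

Min cut value: 6
Partition: S = [0, 1, 2, 3, 4, 5, 6, 7, 8], T = [9]
Cut edges: (8,9)

By max-flow min-cut theorem, max flow = min cut = 6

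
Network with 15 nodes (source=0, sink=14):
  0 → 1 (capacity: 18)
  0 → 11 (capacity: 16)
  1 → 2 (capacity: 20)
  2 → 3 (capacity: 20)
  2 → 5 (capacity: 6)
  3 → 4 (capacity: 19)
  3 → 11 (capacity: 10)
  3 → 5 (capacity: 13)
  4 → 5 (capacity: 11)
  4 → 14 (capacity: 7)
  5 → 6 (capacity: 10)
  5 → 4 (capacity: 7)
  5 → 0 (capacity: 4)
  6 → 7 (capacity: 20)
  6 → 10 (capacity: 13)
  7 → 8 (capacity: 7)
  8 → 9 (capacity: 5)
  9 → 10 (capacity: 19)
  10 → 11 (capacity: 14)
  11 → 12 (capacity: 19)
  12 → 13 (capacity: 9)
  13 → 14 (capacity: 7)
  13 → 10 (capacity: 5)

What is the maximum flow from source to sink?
Maximum flow = 14

Max flow: 14

Flow assignment:
  0 → 1: 18/18
  1 → 2: 18/20
  2 → 3: 18/20
  3 → 4: 7/19
  3 → 11: 7/10
  3 → 5: 4/13
  4 → 14: 7/7
  5 → 0: 4/4
  11 → 12: 7/19
  12 → 13: 7/9
  13 → 14: 7/7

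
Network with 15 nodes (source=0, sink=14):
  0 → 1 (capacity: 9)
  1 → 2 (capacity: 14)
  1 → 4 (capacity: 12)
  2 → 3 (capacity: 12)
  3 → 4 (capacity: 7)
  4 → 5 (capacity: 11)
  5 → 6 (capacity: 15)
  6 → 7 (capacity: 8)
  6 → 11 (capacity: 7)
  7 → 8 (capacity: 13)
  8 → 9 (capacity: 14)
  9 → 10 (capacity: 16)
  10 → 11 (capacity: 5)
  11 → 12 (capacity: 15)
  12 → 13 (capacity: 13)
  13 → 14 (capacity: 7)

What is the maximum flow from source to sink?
Maximum flow = 7

Max flow: 7

Flow assignment:
  0 → 1: 7/9
  1 → 4: 7/12
  4 → 5: 7/11
  5 → 6: 7/15
  6 → 7: 2/8
  6 → 11: 5/7
  7 → 8: 2/13
  8 → 9: 2/14
  9 → 10: 2/16
  10 → 11: 2/5
  11 → 12: 7/15
  12 → 13: 7/13
  13 → 14: 7/7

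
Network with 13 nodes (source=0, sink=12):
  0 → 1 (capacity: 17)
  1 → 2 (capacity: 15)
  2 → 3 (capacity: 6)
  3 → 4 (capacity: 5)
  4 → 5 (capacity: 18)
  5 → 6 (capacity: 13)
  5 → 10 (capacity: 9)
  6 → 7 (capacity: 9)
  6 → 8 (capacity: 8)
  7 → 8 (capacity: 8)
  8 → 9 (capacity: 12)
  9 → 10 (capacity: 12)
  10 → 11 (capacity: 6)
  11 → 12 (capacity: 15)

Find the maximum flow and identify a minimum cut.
Max flow = 5, Min cut edges: (3,4)

Maximum flow: 5
Minimum cut: (3,4)
Partition: S = [0, 1, 2, 3], T = [4, 5, 6, 7, 8, 9, 10, 11, 12]

Max-flow min-cut theorem verified: both equal 5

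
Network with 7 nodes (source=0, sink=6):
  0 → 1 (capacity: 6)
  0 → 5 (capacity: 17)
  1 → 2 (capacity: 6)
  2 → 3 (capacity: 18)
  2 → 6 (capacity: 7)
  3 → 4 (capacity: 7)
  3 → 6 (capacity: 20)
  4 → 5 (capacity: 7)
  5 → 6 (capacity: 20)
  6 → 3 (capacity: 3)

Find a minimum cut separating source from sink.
Min cut value = 23, edges: (0,5), (1,2)

Min cut value: 23
Partition: S = [0, 1], T = [2, 3, 4, 5, 6]
Cut edges: (0,5), (1,2)

By max-flow min-cut theorem, max flow = min cut = 23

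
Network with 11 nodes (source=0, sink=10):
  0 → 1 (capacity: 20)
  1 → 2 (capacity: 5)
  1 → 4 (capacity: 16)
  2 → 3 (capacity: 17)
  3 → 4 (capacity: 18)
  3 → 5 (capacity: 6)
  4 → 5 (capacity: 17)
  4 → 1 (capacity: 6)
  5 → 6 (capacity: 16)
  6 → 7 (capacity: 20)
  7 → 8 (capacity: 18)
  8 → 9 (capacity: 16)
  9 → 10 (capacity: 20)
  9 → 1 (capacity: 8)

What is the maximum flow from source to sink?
Maximum flow = 16

Max flow: 16

Flow assignment:
  0 → 1: 16/20
  1 → 4: 16/16
  4 → 5: 16/17
  5 → 6: 16/16
  6 → 7: 16/20
  7 → 8: 16/18
  8 → 9: 16/16
  9 → 10: 16/20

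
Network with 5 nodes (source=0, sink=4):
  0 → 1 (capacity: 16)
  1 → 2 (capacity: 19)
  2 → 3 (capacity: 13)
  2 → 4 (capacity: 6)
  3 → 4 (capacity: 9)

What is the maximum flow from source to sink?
Maximum flow = 15

Max flow: 15

Flow assignment:
  0 → 1: 15/16
  1 → 2: 15/19
  2 → 3: 9/13
  2 → 4: 6/6
  3 → 4: 9/9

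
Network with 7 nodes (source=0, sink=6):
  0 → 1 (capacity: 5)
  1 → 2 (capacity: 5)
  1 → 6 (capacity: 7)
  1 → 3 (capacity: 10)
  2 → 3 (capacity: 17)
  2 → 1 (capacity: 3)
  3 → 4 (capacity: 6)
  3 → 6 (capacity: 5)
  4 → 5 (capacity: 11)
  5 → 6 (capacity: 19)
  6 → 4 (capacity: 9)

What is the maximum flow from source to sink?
Maximum flow = 5

Max flow: 5

Flow assignment:
  0 → 1: 5/5
  1 → 6: 5/7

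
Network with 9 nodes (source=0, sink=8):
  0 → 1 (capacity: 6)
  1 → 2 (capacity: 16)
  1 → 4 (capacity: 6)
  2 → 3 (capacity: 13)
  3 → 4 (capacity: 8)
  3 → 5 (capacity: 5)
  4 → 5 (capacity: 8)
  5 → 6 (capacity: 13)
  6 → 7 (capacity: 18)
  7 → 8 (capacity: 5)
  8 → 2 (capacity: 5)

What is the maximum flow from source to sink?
Maximum flow = 5

Max flow: 5

Flow assignment:
  0 → 1: 5/6
  1 → 4: 5/6
  4 → 5: 5/8
  5 → 6: 5/13
  6 → 7: 5/18
  7 → 8: 5/5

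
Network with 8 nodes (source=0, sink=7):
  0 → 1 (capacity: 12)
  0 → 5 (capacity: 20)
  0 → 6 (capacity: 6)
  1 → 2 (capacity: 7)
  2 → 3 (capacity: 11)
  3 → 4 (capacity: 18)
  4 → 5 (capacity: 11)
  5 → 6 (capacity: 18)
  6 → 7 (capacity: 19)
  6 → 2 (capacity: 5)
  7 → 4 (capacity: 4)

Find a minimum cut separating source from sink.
Min cut value = 19, edges: (6,7)

Min cut value: 19
Partition: S = [0, 1, 2, 3, 4, 5, 6], T = [7]
Cut edges: (6,7)

By max-flow min-cut theorem, max flow = min cut = 19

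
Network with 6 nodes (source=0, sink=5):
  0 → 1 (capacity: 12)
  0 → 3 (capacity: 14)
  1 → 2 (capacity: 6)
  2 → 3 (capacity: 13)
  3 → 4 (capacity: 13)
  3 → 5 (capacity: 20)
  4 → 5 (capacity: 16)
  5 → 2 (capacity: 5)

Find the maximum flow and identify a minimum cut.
Max flow = 20, Min cut edges: (0,3), (1,2)

Maximum flow: 20
Minimum cut: (0,3), (1,2)
Partition: S = [0, 1], T = [2, 3, 4, 5]

Max-flow min-cut theorem verified: both equal 20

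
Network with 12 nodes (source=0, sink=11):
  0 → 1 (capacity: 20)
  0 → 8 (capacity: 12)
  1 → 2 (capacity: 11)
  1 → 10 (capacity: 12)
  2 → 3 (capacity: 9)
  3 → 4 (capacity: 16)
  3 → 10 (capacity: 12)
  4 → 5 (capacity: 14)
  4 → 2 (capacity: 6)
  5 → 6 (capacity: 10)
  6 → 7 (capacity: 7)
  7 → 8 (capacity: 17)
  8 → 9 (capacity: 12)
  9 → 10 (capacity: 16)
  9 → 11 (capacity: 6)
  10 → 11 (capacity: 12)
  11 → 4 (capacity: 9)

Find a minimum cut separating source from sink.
Min cut value = 18, edges: (9,11), (10,11)

Min cut value: 18
Partition: S = [0, 1, 2, 3, 4, 5, 6, 7, 8, 9, 10], T = [11]
Cut edges: (9,11), (10,11)

By max-flow min-cut theorem, max flow = min cut = 18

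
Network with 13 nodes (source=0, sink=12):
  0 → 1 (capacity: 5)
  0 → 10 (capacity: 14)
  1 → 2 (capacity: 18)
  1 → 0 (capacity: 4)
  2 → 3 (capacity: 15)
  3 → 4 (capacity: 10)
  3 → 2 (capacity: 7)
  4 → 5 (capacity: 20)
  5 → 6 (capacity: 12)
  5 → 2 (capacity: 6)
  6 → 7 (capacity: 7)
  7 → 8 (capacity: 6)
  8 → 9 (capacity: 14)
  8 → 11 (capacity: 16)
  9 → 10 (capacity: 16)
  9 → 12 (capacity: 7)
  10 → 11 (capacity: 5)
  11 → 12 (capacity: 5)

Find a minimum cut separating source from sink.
Min cut value = 10, edges: (0,1), (11,12)

Min cut value: 10
Partition: S = [0, 10, 11], T = [1, 2, 3, 4, 5, 6, 7, 8, 9, 12]
Cut edges: (0,1), (11,12)

By max-flow min-cut theorem, max flow = min cut = 10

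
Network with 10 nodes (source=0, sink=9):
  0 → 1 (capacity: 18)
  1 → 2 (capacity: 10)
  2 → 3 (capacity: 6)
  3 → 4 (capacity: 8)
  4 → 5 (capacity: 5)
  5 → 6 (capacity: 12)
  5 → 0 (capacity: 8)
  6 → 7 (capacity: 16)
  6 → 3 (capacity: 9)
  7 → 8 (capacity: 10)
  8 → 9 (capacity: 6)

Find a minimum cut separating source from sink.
Min cut value = 5, edges: (4,5)

Min cut value: 5
Partition: S = [0, 1, 2, 3, 4], T = [5, 6, 7, 8, 9]
Cut edges: (4,5)

By max-flow min-cut theorem, max flow = min cut = 5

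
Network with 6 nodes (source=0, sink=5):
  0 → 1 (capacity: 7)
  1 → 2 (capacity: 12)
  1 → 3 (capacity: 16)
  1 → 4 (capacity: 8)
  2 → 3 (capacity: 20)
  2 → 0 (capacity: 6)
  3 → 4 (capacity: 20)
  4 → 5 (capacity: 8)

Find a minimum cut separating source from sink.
Min cut value = 7, edges: (0,1)

Min cut value: 7
Partition: S = [0], T = [1, 2, 3, 4, 5]
Cut edges: (0,1)

By max-flow min-cut theorem, max flow = min cut = 7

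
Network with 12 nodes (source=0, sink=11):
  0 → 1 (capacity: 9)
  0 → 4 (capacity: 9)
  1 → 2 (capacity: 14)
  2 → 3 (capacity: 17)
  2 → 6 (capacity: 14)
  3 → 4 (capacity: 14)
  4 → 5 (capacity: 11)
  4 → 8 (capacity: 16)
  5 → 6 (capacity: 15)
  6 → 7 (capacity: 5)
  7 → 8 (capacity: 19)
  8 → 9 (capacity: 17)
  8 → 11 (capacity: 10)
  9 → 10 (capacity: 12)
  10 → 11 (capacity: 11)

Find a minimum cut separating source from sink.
Min cut value = 18, edges: (0,1), (0,4)

Min cut value: 18
Partition: S = [0], T = [1, 2, 3, 4, 5, 6, 7, 8, 9, 10, 11]
Cut edges: (0,1), (0,4)

By max-flow min-cut theorem, max flow = min cut = 18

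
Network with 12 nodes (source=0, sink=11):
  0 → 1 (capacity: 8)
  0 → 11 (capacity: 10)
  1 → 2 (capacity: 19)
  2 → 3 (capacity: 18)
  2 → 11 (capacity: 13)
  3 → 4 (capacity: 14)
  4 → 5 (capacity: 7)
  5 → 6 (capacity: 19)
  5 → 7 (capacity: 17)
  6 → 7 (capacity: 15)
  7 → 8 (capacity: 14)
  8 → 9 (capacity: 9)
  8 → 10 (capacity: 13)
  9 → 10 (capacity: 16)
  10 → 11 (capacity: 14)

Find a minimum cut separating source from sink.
Min cut value = 18, edges: (0,1), (0,11)

Min cut value: 18
Partition: S = [0], T = [1, 2, 3, 4, 5, 6, 7, 8, 9, 10, 11]
Cut edges: (0,1), (0,11)

By max-flow min-cut theorem, max flow = min cut = 18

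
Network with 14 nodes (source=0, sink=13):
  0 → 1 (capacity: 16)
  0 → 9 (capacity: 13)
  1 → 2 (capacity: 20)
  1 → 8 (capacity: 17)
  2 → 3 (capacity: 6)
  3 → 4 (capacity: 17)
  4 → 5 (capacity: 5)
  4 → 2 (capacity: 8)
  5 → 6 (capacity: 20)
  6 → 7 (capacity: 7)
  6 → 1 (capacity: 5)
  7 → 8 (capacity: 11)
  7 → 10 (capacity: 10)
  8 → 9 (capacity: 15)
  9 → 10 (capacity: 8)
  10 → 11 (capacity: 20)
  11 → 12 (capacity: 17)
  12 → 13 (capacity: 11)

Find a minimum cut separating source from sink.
Min cut value = 11, edges: (12,13)

Min cut value: 11
Partition: S = [0, 1, 2, 3, 4, 5, 6, 7, 8, 9, 10, 11, 12], T = [13]
Cut edges: (12,13)

By max-flow min-cut theorem, max flow = min cut = 11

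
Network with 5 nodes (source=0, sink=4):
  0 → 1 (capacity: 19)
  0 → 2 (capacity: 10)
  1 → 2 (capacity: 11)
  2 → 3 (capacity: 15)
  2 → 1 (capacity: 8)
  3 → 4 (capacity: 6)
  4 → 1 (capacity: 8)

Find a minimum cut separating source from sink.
Min cut value = 6, edges: (3,4)

Min cut value: 6
Partition: S = [0, 1, 2, 3], T = [4]
Cut edges: (3,4)

By max-flow min-cut theorem, max flow = min cut = 6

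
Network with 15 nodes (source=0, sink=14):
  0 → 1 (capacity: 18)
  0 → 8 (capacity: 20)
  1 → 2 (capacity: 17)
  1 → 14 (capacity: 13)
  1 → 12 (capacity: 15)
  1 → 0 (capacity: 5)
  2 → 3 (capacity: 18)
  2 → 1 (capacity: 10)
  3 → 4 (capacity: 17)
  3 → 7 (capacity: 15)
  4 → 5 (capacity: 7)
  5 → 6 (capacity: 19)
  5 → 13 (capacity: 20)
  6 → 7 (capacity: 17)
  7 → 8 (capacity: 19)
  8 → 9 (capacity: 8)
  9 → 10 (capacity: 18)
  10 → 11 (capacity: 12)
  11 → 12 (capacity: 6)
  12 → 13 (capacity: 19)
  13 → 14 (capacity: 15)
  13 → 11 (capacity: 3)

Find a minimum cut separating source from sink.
Min cut value = 24, edges: (0,1), (11,12)

Min cut value: 24
Partition: S = [0, 6, 7, 8, 9, 10, 11], T = [1, 2, 3, 4, 5, 12, 13, 14]
Cut edges: (0,1), (11,12)

By max-flow min-cut theorem, max flow = min cut = 24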